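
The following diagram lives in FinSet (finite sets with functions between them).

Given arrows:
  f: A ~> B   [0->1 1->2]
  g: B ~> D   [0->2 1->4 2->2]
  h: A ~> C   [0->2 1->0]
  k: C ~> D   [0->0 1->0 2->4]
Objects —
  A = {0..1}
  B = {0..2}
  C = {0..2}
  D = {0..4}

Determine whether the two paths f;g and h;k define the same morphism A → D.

Answer: DOES NOT COMMUTE

Trace:
1) trace f;g:
  0 f~>1 g~>4
  1 f~>2 g~>2
  composite₁ = [0->4 1->2]
2) trace h;k:
  0 h~>2 k~>4
  1 h~>0 k~>0
  composite₂ = [0->4 1->0]
Equal? NO — does not commute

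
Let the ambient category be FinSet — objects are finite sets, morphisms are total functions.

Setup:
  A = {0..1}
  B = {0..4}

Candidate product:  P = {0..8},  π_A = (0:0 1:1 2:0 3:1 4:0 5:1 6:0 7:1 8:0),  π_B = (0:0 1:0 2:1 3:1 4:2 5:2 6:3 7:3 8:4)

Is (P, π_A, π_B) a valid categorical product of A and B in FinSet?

|A|·|B| = 2·5 = 10;  |P| = 9
  → cardinalities differ; no bijection possible.

Answer: NOT A VALID PRODUCT — |P|=9 ≠ |A|·|B|=10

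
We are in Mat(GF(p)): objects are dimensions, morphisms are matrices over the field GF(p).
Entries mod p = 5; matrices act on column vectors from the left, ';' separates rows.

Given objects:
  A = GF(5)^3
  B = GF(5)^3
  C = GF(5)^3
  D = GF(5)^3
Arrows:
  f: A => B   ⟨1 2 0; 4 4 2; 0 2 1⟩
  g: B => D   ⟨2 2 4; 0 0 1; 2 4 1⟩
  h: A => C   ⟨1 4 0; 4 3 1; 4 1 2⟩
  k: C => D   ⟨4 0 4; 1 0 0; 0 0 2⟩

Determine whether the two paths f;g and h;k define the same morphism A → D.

Answer: DOES NOT COMMUTE

Trace:
1) trace f;g:
  e0=(1,0,0) f=>(1,4,0) g=>(0,0,3)
  e1=(0,1,0) f=>(2,4,2) g=>(0,2,2)
  e2=(0,0,1) f=>(0,2,1) g=>(3,1,4)
  composite₁ = ⟨0 0 3; 0 2 1; 3 2 4⟩
2) trace h;k:
  e0=(1,0,0) h=>(1,4,4) k=>(0,1,3)
  e1=(0,1,0) h=>(4,3,1) k=>(0,4,2)
  e2=(0,0,1) h=>(0,1,2) k=>(3,0,4)
  composite₂ = ⟨0 0 3; 1 4 0; 3 2 4⟩
Equal? NO — does not commute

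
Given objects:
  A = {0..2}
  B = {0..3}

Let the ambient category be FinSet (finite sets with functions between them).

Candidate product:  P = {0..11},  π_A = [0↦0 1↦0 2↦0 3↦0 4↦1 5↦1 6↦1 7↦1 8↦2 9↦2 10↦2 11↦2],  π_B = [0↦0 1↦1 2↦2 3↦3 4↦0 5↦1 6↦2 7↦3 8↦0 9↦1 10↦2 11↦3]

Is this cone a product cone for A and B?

|A|·|B| = 3·4 = 12;  |P| = 12
Check the pairing map k ↦ (π_A(k), π_B(k)):
  0 ↦ (0,0)
  1 ↦ (0,1)
  2 ↦ (0,2)
  3 ↦ (0,3)
  4 ↦ (1,0)
  5 ↦ (1,1)
  6 ↦ (1,2)
  7 ↦ (1,3)
  8 ↦ (2,0)
  9 ↦ (2,1)
  10 ↦ (2,2)
  11 ↦ (2,3)
distinct pairs in image: 12 / 12 needed
  → bijection onto A×B; projections well-typed.

Answer: VALID PRODUCT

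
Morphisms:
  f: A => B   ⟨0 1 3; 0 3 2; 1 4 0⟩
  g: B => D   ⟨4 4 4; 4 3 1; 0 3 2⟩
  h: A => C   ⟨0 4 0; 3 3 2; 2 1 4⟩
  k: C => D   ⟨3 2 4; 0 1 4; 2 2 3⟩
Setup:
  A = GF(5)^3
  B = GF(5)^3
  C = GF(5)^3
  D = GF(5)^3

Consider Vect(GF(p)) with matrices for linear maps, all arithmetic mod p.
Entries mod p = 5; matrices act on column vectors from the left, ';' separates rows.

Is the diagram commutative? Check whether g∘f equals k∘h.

Along f;g (path 1):
  e0=[1,0,0] f=>[0,0,1] g=>[4,1,2]
  e1=[0,1,0] f=>[1,3,4] g=>[2,2,2]
  e2=[0,0,1] f=>[3,2,0] g=>[0,3,1]
  result₁ = ⟨4 2 0; 1 2 3; 2 2 1⟩
Along h;k (path 2):
  e0=[1,0,0] h=>[0,3,2] k=>[4,1,2]
  e1=[0,1,0] h=>[4,3,1] k=>[2,2,2]
  e2=[0,0,1] h=>[0,2,4] k=>[0,3,1]
  result₂ = ⟨4 2 0; 1 2 3; 2 2 1⟩
Equal? YES — commutes

Answer: COMMUTES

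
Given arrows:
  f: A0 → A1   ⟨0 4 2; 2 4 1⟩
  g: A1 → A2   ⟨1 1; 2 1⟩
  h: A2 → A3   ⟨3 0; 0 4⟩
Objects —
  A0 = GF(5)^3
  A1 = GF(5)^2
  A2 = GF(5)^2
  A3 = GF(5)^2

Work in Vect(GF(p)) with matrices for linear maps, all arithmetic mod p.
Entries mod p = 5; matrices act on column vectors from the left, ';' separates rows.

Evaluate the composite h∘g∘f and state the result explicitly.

Answer: ⟨1 4 4; 3 3 0⟩

Trace:
  e0=[1,0,0] f→[0,2] g→[2,2] h→[1,3]
  e1=[0,1,0] f→[4,4] g→[3,2] h→[4,3]
  e2=[0,0,1] f→[2,1] g→[3,0] h→[4,0]
⟦path⟧: ⟨1 4 4; 3 3 0⟩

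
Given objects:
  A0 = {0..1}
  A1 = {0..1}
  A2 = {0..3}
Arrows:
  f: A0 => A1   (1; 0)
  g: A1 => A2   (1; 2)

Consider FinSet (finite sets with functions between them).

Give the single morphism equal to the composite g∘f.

  0 f=>1 g=>2
  1 f=>0 g=>1
⟦path⟧: (2; 1)

Answer: (2; 1)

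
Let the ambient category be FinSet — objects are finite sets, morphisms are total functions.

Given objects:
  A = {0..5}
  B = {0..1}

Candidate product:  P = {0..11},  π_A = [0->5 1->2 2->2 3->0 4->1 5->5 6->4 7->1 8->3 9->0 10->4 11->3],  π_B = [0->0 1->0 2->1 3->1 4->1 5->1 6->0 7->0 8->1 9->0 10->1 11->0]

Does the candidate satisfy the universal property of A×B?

Answer: VALID PRODUCT

Trace:
|A|·|B| = 6·2 = 12;  |P| = 12
Check the pairing map k ↦ (π_A(k), π_B(k)):
  0 -> (5,0)
  1 -> (2,0)
  2 -> (2,1)
  3 -> (0,1)
  4 -> (1,1)
  5 -> (5,1)
  6 -> (4,0)
  7 -> (1,0)
  8 -> (3,1)
  9 -> (0,0)
  10 -> (4,1)
  11 -> (3,0)
distinct pairs in image: 12 / 12 needed
  → bijection onto A×B; projections well-typed.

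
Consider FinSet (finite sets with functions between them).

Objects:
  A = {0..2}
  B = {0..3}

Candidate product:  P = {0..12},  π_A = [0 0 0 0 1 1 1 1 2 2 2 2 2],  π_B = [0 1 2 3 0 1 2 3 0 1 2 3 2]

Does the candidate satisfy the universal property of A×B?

Answer: NOT A VALID PRODUCT — |P|=13 ≠ |A|·|B|=12

Trace:
|A|·|B| = 3·4 = 12;  |P| = 13
  → cardinalities differ; no bijection possible.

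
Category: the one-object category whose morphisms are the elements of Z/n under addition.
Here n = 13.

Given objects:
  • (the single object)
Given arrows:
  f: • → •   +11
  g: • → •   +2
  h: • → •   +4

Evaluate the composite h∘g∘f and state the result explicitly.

Answer: +4

Trace:
  0 +11≡11 +2≡0 +4≡4  (mod 13)
⟦path⟧: +4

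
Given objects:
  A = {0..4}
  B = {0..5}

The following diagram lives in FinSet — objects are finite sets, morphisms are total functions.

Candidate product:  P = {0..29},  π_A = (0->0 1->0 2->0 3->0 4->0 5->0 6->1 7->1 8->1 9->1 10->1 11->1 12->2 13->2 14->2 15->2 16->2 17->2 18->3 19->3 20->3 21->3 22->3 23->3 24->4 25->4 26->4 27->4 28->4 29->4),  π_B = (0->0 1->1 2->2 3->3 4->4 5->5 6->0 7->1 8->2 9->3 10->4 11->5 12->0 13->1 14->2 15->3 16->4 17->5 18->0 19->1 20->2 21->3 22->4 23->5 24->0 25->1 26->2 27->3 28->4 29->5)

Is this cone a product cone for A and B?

Answer: VALID PRODUCT

Derivation:
|A|·|B| = 5·6 = 30;  |P| = 30
Check the pairing map k ↦ (π_A(k), π_B(k)):
  0 -> (0,0)
  1 -> (0,1)
  2 -> (0,2)
  3 -> (0,3)
  4 -> (0,4)
  5 -> (0,5)
  6 -> (1,0)
  7 -> (1,1)
  8 -> (1,2)
  9 -> (1,3)
  10 -> (1,4)
  11 -> (1,5)
  12 -> (2,0)
  13 -> (2,1)
  14 -> (2,2)
  15 -> (2,3)
  16 -> (2,4)
  17 -> (2,5)
  18 -> (3,0)
  19 -> (3,1)
  20 -> (3,2)
  21 -> (3,3)
  22 -> (3,4)
  23 -> (3,5)
  24 -> (4,0)
  25 -> (4,1)
  26 -> (4,2)
  27 -> (4,3)
  28 -> (4,4)
  29 -> (4,5)
distinct pairs in image: 30 / 30 needed
  → bijection onto A×B; projections well-typed.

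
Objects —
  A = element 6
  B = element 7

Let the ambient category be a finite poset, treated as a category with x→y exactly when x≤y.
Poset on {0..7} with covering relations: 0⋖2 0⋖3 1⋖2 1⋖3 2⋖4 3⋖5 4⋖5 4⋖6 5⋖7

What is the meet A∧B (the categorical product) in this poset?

{x : x⊑A ∧ x⊑B} = {0,1,2,4}  (A=6, B=7)
  0 ⊑ 4
  1 ⊑ 4
  2 ⊑ 4
  4 ⊑ 4
glb = 4

Answer: A∧B = 4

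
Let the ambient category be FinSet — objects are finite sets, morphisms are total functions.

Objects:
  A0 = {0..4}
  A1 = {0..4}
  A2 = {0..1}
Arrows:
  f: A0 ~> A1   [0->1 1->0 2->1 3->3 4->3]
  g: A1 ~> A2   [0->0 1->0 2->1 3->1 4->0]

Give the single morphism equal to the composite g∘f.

Answer: [0->0 1->0 2->0 3->1 4->1]

Work:
  0 f~>1 g~>0
  1 f~>0 g~>0
  2 f~>1 g~>0
  3 f~>3 g~>1
  4 f~>3 g~>1
⟦path⟧: [0->0 1->0 2->0 3->1 4->1]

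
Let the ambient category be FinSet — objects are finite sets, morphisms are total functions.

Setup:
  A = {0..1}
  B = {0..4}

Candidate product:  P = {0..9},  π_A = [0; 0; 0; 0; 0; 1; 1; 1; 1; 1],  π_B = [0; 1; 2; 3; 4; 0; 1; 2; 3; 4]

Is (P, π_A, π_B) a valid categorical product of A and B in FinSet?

|A|·|B| = 2·5 = 10;  |P| = 10
Check the pairing map k ↦ (π_A(k), π_B(k)):
  0 : (0,0)
  1 : (0,1)
  2 : (0,2)
  3 : (0,3)
  4 : (0,4)
  5 : (1,0)
  6 : (1,1)
  7 : (1,2)
  8 : (1,3)
  9 : (1,4)
distinct pairs in image: 10 / 10 needed
  → bijection onto A×B; projections well-typed.

Answer: VALID PRODUCT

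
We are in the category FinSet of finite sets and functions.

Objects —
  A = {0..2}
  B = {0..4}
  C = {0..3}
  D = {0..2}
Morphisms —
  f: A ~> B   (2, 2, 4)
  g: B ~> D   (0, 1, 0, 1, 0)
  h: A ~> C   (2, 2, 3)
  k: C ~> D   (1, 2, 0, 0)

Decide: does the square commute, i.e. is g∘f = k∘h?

Answer: COMMUTES

Derivation:
1) trace f;g:
  0 f~>2 g~>0
  1 f~>2 g~>0
  2 f~>4 g~>0
  ⟦path⟧₁ = (0, 0, 0)
2) trace h;k:
  0 h~>2 k~>0
  1 h~>2 k~>0
  2 h~>3 k~>0
  ⟦path⟧₂ = (0, 0, 0)
Equal? YES — commutes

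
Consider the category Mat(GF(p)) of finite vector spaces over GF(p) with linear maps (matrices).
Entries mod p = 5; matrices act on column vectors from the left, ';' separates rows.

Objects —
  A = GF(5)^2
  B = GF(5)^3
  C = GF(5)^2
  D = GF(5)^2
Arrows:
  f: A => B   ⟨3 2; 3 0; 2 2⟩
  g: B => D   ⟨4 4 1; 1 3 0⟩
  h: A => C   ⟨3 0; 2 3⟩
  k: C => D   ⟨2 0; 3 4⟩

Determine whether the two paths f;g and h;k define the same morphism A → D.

Answer: COMMUTES

Derivation:
Path 1 = f;g:
  e0=⟨1,0⟩ f=>⟨3,3,2⟩ g=>⟨1,2⟩
  e1=⟨0,1⟩ f=>⟨2,0,2⟩ g=>⟨0,2⟩
  result₁ = ⟨1 0; 2 2⟩
Path 2 = h;k:
  e0=⟨1,0⟩ h=>⟨3,2⟩ k=>⟨1,2⟩
  e1=⟨0,1⟩ h=>⟨0,3⟩ k=>⟨0,2⟩
  result₂ = ⟨1 0; 2 2⟩
Equal? equal; square commutes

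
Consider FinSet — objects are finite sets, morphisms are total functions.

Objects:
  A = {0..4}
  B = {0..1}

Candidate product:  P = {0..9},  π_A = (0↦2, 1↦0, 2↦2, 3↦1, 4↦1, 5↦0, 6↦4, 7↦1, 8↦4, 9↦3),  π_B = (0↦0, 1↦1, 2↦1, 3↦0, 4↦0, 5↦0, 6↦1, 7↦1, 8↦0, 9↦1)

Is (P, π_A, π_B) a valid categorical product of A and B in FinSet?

Answer: NOT A VALID PRODUCT — duplicate pair at indices 4,3

Derivation:
|A|·|B| = 5·2 = 10;  |P| = 10
Check the pairing map k ↦ (π_A(k), π_B(k)):
  0 ↦ (2,0)
  1 ↦ (0,1)
  2 ↦ (2,1)
  3 ↦ (1,0)
  4 ↦ (1,0)  ✗ repeats pair of k=3
  5 ↦ (0,0)
  6 ↦ (4,1)
  7 ↦ (1,1)
  8 ↦ (4,0)
  9 ↦ (3,1)
distinct pairs in image: 9 / 10 needed
  → (1,0) hit at k=3 and k=4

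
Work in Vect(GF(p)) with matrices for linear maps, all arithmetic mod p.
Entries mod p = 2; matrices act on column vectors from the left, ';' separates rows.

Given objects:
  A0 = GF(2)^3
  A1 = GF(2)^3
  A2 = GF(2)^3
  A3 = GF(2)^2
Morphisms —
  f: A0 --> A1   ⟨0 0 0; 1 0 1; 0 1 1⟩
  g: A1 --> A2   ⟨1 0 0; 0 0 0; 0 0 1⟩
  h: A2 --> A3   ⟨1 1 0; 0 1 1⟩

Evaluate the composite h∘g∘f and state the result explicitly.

  e0=(1,0,0) f-->(0,1,0) g-->(0,0,0) h-->(0,0)
  e1=(0,1,0) f-->(0,0,1) g-->(0,0,1) h-->(0,1)
  e2=(0,0,1) f-->(0,1,1) g-->(0,0,1) h-->(0,1)
⟦path⟧: ⟨0 0 0; 0 1 1⟩

Answer: ⟨0 0 0; 0 1 1⟩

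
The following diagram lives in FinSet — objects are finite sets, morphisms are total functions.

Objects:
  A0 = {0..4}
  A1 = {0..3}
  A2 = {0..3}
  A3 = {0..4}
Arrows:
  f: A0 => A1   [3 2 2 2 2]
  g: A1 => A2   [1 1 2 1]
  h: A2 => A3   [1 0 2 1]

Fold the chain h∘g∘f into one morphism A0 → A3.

  0 f=>3 g=>1 h=>0
  1 f=>2 g=>2 h=>2
  2 f=>2 g=>2 h=>2
  3 f=>2 g=>2 h=>2
  4 f=>2 g=>2 h=>2
⟦path⟧: [0 2 2 2 2]

Answer: [0 2 2 2 2]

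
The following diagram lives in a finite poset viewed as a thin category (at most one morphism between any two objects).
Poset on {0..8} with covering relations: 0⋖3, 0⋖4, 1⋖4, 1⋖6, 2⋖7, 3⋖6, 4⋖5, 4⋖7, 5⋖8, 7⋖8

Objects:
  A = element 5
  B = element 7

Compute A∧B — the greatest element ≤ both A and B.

Answer: A∧B = 4

Trace:
Common predecessors of 5,7: {0,1,4}
  0 ≤ 4
  1 ≤ 4
  4 ≤ 4
glb = 4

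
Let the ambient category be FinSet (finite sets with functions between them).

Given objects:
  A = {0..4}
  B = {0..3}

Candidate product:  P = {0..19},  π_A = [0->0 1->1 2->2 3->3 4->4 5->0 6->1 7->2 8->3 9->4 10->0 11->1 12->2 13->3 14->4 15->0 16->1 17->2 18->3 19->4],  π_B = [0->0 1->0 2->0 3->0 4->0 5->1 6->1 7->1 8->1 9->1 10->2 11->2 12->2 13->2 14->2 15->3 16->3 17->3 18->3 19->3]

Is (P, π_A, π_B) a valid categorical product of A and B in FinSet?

Answer: VALID PRODUCT

Derivation:
|A|·|B| = 5·4 = 20;  |P| = 20
Check the pairing map k ↦ (π_A(k), π_B(k)):
  0 -> (0,0)
  1 -> (1,0)
  2 -> (2,0)
  3 -> (3,0)
  4 -> (4,0)
  5 -> (0,1)
  6 -> (1,1)
  7 -> (2,1)
  8 -> (3,1)
  9 -> (4,1)
  10 -> (0,2)
  11 -> (1,2)
  12 -> (2,2)
  13 -> (3,2)
  14 -> (4,2)
  15 -> (0,3)
  16 -> (1,3)
  17 -> (2,3)
  18 -> (3,3)
  19 -> (4,3)
distinct pairs in image: 20 / 20 needed
  → bijection onto A×B; projections well-typed.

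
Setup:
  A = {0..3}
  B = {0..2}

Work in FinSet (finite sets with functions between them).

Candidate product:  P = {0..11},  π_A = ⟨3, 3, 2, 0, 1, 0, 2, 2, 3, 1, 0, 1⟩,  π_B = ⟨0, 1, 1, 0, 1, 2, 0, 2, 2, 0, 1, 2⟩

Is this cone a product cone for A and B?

Answer: VALID PRODUCT

Work:
|A|·|B| = 4·3 = 12;  |P| = 12
Check the pairing map k ↦ (π_A(k), π_B(k)):
  0 -> (3,0)
  1 -> (3,1)
  2 -> (2,1)
  3 -> (0,0)
  4 -> (1,1)
  5 -> (0,2)
  6 -> (2,0)
  7 -> (2,2)
  8 -> (3,2)
  9 -> (1,0)
  10 -> (0,1)
  11 -> (1,2)
distinct pairs in image: 12 / 12 needed
  → bijection onto A×B; projections well-typed.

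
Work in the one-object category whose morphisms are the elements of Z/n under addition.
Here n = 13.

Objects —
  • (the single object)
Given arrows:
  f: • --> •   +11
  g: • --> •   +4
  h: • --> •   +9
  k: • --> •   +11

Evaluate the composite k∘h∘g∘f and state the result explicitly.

  0 +11≡11 +4≡2 +9≡11 +11≡9  (mod 13)
⟦path⟧: +9

Answer: +9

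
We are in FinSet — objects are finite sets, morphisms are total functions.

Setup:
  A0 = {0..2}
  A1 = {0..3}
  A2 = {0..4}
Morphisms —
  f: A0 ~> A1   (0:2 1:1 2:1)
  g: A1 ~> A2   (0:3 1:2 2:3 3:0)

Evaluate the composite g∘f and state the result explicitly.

  0 f~>2 g~>3
  1 f~>1 g~>2
  2 f~>1 g~>2
composite: (0:3 1:2 2:2)

Answer: (0:3 1:2 2:2)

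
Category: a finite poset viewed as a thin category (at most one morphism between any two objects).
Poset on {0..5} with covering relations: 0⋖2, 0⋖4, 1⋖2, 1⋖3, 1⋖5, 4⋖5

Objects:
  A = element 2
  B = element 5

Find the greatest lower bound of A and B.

Answer: NO MEET EXISTS

Derivation:
Common predecessors of 2,5: {0,1}
  maximal lower bounds 0 and 1 are incomparable: neither 0≤1 nor 1≤0
→ no greatest lower bound exists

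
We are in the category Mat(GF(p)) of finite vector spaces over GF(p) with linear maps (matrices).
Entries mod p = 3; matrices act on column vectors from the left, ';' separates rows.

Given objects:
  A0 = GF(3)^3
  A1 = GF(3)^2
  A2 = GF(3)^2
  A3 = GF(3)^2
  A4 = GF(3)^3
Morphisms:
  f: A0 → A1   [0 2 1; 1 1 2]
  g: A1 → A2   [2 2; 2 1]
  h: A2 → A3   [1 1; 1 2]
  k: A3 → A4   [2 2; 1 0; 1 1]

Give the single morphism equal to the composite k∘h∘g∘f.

Answer: [2 0 0; 0 2 1; 1 0 0]

Trace:
  e0=[1,0,0] f→[0,1] g→[2,1] h→[0,1] k→[2,0,1]
  e1=[0,1,0] f→[2,1] g→[0,2] h→[2,1] k→[0,2,0]
  e2=[0,0,1] f→[1,2] g→[0,1] h→[1,2] k→[0,1,0]
composite: [2 0 0; 0 2 1; 1 0 0]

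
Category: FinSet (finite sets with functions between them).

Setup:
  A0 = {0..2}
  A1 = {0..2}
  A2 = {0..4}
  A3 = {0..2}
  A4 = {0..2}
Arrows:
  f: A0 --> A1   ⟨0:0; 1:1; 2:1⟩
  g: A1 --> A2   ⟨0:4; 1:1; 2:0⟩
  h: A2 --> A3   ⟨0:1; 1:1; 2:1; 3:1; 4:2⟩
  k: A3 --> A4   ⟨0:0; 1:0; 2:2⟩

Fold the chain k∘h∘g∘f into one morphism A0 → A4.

Answer: ⟨0:2; 1:0; 2:0⟩

Trace:
  0 f-->0 g-->4 h-->2 k-->2
  1 f-->1 g-->1 h-->1 k-->0
  2 f-->1 g-->1 h-->1 k-->0
result: ⟨0:2; 1:0; 2:0⟩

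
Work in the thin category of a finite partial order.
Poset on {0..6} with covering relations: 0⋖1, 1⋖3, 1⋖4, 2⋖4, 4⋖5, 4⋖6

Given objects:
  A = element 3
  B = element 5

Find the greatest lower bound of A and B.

{x : x⊑A ∧ x⊑B} = {0,1}  (A=3, B=5)
  0 ⊑ 1
  1 ⊑ 1
glb = 1

Answer: A∧B = 1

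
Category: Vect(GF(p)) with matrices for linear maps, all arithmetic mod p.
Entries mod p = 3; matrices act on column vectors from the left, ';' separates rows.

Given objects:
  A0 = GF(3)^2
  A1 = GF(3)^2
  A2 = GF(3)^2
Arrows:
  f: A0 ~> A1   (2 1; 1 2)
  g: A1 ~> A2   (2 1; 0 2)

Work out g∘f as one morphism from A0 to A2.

  e0=⟨1,0⟩ f~>⟨2,1⟩ g~>⟨2,2⟩
  e1=⟨0,1⟩ f~>⟨1,2⟩ g~>⟨1,1⟩
⟦path⟧: (2 1; 2 1)

Answer: (2 1; 2 1)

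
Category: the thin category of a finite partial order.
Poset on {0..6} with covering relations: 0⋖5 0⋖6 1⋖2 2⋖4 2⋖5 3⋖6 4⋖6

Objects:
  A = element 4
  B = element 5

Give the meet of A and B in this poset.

Answer: A∧B = 2

Work:
{x : x⊑A ∧ x⊑B} = {1,2}  (A=4, B=5)
  1 ⊑ 2
  2 ⊑ 2
glb = 2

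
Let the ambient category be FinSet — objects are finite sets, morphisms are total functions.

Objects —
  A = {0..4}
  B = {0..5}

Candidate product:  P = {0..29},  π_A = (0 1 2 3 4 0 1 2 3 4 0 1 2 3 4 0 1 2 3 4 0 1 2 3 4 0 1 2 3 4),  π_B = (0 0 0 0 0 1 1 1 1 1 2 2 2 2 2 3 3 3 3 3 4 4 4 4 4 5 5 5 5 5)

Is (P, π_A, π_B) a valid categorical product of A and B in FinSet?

|A|·|B| = 5·6 = 30;  |P| = 30
Check the pairing map k ↦ (π_A(k), π_B(k)):
  0 ↦ (0,0)
  1 ↦ (1,0)
  2 ↦ (2,0)
  3 ↦ (3,0)
  4 ↦ (4,0)
  5 ↦ (0,1)
  6 ↦ (1,1)
  7 ↦ (2,1)
  8 ↦ (3,1)
  9 ↦ (4,1)
  10 ↦ (0,2)
  11 ↦ (1,2)
  12 ↦ (2,2)
  13 ↦ (3,2)
  14 ↦ (4,2)
  15 ↦ (0,3)
  16 ↦ (1,3)
  17 ↦ (2,3)
  18 ↦ (3,3)
  19 ↦ (4,3)
  20 ↦ (0,4)
  21 ↦ (1,4)
  22 ↦ (2,4)
  23 ↦ (3,4)
  24 ↦ (4,4)
  25 ↦ (0,5)
  26 ↦ (1,5)
  27 ↦ (2,5)
  28 ↦ (3,5)
  29 ↦ (4,5)
distinct pairs in image: 30 / 30 needed
  → bijection onto A×B; projections well-typed.

Answer: VALID PRODUCT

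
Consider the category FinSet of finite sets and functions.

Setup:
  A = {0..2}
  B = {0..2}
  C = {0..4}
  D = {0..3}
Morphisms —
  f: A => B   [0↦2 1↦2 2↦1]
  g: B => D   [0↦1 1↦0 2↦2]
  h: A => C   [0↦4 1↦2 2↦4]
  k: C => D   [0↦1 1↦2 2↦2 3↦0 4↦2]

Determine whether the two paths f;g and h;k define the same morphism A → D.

Along f;g (path 1):
  0 f=>2 g=>2
  1 f=>2 g=>2
  2 f=>1 g=>0
  composite₁ = [0↦2 1↦2 2↦0]
Along h;k (path 2):
  0 h=>4 k=>2
  1 h=>2 k=>2
  2 h=>4 k=>2
  composite₂ = [0↦2 1↦2 2↦2]
Equal? distinct morphisms ✗

Answer: DOES NOT COMMUTE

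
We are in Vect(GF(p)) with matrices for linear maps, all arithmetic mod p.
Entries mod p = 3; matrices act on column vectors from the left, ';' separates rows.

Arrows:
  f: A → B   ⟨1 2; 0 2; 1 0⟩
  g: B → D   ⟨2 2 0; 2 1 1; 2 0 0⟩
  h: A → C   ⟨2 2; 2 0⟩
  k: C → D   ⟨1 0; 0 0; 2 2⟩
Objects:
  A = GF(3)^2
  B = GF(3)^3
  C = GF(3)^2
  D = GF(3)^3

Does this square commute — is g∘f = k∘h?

Answer: COMMUTES

Trace:
Path 1 = f;g:
  e0=[1,0] f→[1,0,1] g→[2,0,2]
  e1=[0,1] f→[2,2,0] g→[2,0,1]
  composite₁ = ⟨2 2; 0 0; 2 1⟩
Path 2 = h;k:
  e0=[1,0] h→[2,2] k→[2,0,2]
  e1=[0,1] h→[2,0] k→[2,0,1]
  composite₂ = ⟨2 2; 0 0; 2 1⟩
Equal? equal; square commutes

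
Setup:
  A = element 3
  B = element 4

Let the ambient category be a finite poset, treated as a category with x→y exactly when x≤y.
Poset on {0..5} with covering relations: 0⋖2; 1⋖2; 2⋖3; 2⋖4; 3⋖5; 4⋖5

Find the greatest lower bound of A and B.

{x : x⊑A ∧ x⊑B} = {0,1,2}  (A=3, B=4)
  0 ⊑ 2
  1 ⊑ 2
  2 ⊑ 2
glb = 2

Answer: A∧B = 2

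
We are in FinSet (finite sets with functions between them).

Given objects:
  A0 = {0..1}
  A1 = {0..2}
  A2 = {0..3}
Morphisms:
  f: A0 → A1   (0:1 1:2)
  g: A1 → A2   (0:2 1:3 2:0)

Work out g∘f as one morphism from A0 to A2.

Answer: (0:3 1:0)

Derivation:
  0 f→1 g→3
  1 f→2 g→0
composite: (0:3 1:0)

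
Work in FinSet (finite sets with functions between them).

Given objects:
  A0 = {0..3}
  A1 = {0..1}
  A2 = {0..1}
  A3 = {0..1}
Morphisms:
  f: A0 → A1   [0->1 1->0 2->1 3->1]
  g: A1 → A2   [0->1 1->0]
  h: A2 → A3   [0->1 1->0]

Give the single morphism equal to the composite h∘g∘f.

  0 f→1 g→0 h→1
  1 f→0 g→1 h→0
  2 f→1 g→0 h→1
  3 f→1 g→0 h→1
result: [0->1 1->0 2->1 3->1]

Answer: [0->1 1->0 2->1 3->1]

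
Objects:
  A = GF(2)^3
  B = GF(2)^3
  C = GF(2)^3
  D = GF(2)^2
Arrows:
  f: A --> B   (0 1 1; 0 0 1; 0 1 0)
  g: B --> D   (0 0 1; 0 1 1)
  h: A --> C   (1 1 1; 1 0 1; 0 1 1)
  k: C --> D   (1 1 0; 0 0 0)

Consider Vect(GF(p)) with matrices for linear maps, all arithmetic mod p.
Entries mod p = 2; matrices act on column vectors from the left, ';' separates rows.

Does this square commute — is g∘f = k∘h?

1) trace f;g:
  e0=⟨1,0,0⟩ f-->⟨0,0,0⟩ g-->⟨0,0⟩
  e1=⟨0,1,0⟩ f-->⟨1,0,1⟩ g-->⟨1,1⟩
  e2=⟨0,0,1⟩ f-->⟨1,1,0⟩ g-->⟨0,1⟩
  composite₁ = (0 1 0; 0 1 1)
2) trace h;k:
  e0=⟨1,0,0⟩ h-->⟨1,1,0⟩ k-->⟨0,0⟩
  e1=⟨0,1,0⟩ h-->⟨1,0,1⟩ k-->⟨1,0⟩
  e2=⟨0,0,1⟩ h-->⟨1,1,1⟩ k-->⟨0,0⟩
  composite₂ = (0 1 0; 0 0 0)
Equal? distinct morphisms ✗

Answer: DOES NOT COMMUTE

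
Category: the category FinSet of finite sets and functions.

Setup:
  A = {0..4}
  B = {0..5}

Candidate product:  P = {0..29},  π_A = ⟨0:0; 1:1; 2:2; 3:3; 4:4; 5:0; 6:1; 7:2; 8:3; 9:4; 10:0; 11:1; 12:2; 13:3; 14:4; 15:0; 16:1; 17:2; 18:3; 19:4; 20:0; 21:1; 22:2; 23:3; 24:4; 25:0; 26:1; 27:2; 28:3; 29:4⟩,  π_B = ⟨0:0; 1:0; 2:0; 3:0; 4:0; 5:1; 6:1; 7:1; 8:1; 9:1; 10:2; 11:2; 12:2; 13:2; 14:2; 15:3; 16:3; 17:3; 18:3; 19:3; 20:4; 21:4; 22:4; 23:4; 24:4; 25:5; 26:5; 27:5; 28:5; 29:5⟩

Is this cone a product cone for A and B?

|A|·|B| = 5·6 = 30;  |P| = 30
Check the pairing map k ↦ (π_A(k), π_B(k)):
  0 : (0,0)
  1 : (1,0)
  2 : (2,0)
  3 : (3,0)
  4 : (4,0)
  5 : (0,1)
  6 : (1,1)
  7 : (2,1)
  8 : (3,1)
  9 : (4,1)
  10 : (0,2)
  11 : (1,2)
  12 : (2,2)
  13 : (3,2)
  14 : (4,2)
  15 : (0,3)
  16 : (1,3)
  17 : (2,3)
  18 : (3,3)
  19 : (4,3)
  20 : (0,4)
  21 : (1,4)
  22 : (2,4)
  23 : (3,4)
  24 : (4,4)
  25 : (0,5)
  26 : (1,5)
  27 : (2,5)
  28 : (3,5)
  29 : (4,5)
distinct pairs in image: 30 / 30 needed
  → bijection onto A×B; projections well-typed.

Answer: VALID PRODUCT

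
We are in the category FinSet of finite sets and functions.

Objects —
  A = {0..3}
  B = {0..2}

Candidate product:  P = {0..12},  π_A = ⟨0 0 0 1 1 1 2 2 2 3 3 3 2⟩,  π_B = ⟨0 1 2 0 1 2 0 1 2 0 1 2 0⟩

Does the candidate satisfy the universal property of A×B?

Answer: NOT A VALID PRODUCT — |P|=13 ≠ |A|·|B|=12

Trace:
|A|·|B| = 4·3 = 12;  |P| = 13
  → cardinalities differ; no bijection possible.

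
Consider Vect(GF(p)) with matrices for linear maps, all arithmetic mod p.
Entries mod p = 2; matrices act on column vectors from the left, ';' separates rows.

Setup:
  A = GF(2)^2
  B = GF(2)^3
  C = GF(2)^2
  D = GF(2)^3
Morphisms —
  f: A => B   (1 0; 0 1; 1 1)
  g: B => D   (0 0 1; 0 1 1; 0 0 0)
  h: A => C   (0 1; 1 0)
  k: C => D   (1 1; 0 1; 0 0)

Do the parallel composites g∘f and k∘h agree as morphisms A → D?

Answer: COMMUTES

Trace:
1) trace f;g:
  e0=(1,0) f=>(1,0,1) g=>(1,1,0)
  e1=(0,1) f=>(0,1,1) g=>(1,0,0)
  composite₁ = (1 1; 1 0; 0 0)
2) trace h;k:
  e0=(1,0) h=>(0,1) k=>(1,1,0)
  e1=(0,1) h=>(1,0) k=>(1,0,0)
  composite₂ = (1 1; 1 0; 0 0)
Equal? equal; square commutes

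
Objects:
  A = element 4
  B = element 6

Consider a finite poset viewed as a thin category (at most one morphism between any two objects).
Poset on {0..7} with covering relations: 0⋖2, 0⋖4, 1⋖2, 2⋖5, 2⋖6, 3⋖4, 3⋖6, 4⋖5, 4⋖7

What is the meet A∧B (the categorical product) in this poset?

Answer: NO MEET EXISTS

Work:
Lower bounds of A=4 and B=6: {0,3}
  maximal lower bounds 0 and 3 are incomparable: neither 0<=3 nor 3<=0
→ no greatest lower bound exists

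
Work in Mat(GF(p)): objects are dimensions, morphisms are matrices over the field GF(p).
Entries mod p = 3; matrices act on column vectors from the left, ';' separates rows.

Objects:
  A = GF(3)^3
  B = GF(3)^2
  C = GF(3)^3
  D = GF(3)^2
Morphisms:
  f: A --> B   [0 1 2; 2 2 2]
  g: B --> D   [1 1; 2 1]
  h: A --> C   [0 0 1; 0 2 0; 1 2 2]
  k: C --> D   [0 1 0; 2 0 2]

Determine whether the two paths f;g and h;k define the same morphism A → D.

Answer: DOES NOT COMMUTE

Derivation:
Path 1 = f;g:
  e0=[1,0,0] f-->[0,2] g-->[2,2]
  e1=[0,1,0] f-->[1,2] g-->[0,1]
  e2=[0,0,1] f-->[2,2] g-->[1,0]
  ⟦path⟧₁ = [2 0 1; 2 1 0]
Path 2 = h;k:
  e0=[1,0,0] h-->[0,0,1] k-->[0,2]
  e1=[0,1,0] h-->[0,2,2] k-->[2,1]
  e2=[0,0,1] h-->[1,0,2] k-->[0,0]
  ⟦path⟧₂ = [0 2 0; 2 1 0]
Equal? NO — does not commute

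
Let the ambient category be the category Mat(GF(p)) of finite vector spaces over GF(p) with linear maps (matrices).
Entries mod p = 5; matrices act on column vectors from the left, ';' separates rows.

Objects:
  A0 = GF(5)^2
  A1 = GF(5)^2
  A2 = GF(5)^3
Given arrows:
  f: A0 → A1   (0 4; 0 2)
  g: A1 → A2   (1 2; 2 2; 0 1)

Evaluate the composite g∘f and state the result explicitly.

  e0=(1,0) f→(0,0) g→(0,0,0)
  e1=(0,1) f→(4,2) g→(3,2,2)
⟦path⟧: (0 3; 0 2; 0 2)

Answer: (0 3; 0 2; 0 2)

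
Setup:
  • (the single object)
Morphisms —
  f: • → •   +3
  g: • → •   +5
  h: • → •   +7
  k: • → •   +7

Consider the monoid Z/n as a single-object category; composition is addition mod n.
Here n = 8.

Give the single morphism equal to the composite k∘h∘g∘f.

Answer: +6

Derivation:
  0 +3≡3 +5≡0 +7≡7 +7≡6  (mod 8)
composite: +6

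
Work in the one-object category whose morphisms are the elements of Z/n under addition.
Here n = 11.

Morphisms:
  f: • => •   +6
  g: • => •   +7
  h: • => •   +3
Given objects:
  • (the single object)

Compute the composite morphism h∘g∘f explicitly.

  0 +6≡6 +7≡2 +3≡5  (mod 11)
⟦path⟧: +5

Answer: +5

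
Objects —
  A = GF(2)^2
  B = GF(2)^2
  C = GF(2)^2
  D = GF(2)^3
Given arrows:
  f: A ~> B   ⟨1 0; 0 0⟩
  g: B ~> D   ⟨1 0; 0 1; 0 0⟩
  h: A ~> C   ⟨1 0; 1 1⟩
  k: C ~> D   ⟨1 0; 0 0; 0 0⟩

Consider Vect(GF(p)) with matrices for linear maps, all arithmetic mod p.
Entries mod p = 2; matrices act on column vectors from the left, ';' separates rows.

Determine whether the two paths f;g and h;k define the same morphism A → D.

Along f;g (path 1):
  e0=⟨1,0⟩ f~>⟨1,0⟩ g~>⟨1,0,0⟩
  e1=⟨0,1⟩ f~>⟨0,0⟩ g~>⟨0,0,0⟩
  composite₁ = ⟨1 0; 0 0; 0 0⟩
Along h;k (path 2):
  e0=⟨1,0⟩ h~>⟨1,1⟩ k~>⟨1,0,0⟩
  e1=⟨0,1⟩ h~>⟨0,1⟩ k~>⟨0,0,0⟩
  composite₂ = ⟨1 0; 0 0; 0 0⟩
Equal? YES — commutes

Answer: COMMUTES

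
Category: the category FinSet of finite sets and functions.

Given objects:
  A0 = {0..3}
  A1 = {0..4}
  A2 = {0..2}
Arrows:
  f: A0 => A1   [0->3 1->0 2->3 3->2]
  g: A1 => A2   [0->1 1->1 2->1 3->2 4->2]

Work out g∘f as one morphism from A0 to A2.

  0 f=>3 g=>2
  1 f=>0 g=>1
  2 f=>3 g=>2
  3 f=>2 g=>1
⟦path⟧: [0->2 1->1 2->2 3->1]

Answer: [0->2 1->1 2->2 3->1]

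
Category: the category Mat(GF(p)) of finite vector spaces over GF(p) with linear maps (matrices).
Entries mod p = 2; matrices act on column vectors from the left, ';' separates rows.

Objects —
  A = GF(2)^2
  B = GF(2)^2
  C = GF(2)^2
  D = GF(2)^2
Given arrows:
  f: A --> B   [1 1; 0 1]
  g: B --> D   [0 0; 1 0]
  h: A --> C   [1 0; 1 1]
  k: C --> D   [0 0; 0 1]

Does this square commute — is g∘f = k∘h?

1) trace f;g:
  e0=⟨1,0⟩ f-->⟨1,0⟩ g-->⟨0,1⟩
  e1=⟨0,1⟩ f-->⟨1,1⟩ g-->⟨0,1⟩
  result₁ = [0 0; 1 1]
2) trace h;k:
  e0=⟨1,0⟩ h-->⟨1,1⟩ k-->⟨0,1⟩
  e1=⟨0,1⟩ h-->⟨0,1⟩ k-->⟨0,1⟩
  result₂ = [0 0; 1 1]
Equal? same morphism ✓

Answer: COMMUTES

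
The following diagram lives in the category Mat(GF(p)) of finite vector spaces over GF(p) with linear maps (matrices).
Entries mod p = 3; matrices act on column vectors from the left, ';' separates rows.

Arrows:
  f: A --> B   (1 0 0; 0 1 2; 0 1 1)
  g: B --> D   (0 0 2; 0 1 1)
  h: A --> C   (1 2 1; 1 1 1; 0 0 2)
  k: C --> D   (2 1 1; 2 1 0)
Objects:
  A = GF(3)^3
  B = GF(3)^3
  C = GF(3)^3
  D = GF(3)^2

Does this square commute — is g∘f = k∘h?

Answer: COMMUTES

Work:
1) trace f;g:
  e0=(1,0,0) f-->(1,0,0) g-->(0,0)
  e1=(0,1,0) f-->(0,1,1) g-->(2,2)
  e2=(0,0,1) f-->(0,2,1) g-->(2,0)
  result₁ = (0 2 2; 0 2 0)
2) trace h;k:
  e0=(1,0,0) h-->(1,1,0) k-->(0,0)
  e1=(0,1,0) h-->(2,1,0) k-->(2,2)
  e2=(0,0,1) h-->(1,1,2) k-->(2,0)
  result₂ = (0 2 2; 0 2 0)
Equal? equal; square commutes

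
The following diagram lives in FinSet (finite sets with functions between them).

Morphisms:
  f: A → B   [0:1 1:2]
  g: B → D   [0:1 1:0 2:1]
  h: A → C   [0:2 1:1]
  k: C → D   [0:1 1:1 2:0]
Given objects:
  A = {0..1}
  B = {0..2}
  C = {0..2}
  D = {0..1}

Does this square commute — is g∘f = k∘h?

Answer: COMMUTES

Work:
1) trace f;g:
  0 f→1 g→0
  1 f→2 g→1
  ⟦path⟧₁ = [0:0 1:1]
2) trace h;k:
  0 h→2 k→0
  1 h→1 k→1
  ⟦path⟧₂ = [0:0 1:1]
Equal? same morphism ✓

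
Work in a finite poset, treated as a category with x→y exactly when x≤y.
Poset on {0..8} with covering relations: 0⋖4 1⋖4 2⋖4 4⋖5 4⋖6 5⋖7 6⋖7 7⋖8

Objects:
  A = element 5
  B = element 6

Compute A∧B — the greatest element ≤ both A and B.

{x : x≤A ∧ x≤B} = {0,1,2,4}  (A=5, B=6)
  0 ≤ 4
  1 ≤ 4
  2 ≤ 4
  4 ≤ 4
glb = 4

Answer: A∧B = 4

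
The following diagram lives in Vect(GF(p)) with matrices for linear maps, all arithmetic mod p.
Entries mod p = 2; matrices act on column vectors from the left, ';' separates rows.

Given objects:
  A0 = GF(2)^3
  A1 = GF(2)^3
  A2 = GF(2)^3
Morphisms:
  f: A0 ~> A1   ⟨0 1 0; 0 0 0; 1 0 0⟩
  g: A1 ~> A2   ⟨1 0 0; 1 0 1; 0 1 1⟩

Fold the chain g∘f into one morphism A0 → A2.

Answer: ⟨0 1 0; 1 1 0; 1 0 0⟩

Trace:
  e0=(1,0,0) f~>(0,0,1) g~>(0,1,1)
  e1=(0,1,0) f~>(1,0,0) g~>(1,1,0)
  e2=(0,0,1) f~>(0,0,0) g~>(0,0,0)
⟦path⟧: ⟨0 1 0; 1 1 0; 1 0 0⟩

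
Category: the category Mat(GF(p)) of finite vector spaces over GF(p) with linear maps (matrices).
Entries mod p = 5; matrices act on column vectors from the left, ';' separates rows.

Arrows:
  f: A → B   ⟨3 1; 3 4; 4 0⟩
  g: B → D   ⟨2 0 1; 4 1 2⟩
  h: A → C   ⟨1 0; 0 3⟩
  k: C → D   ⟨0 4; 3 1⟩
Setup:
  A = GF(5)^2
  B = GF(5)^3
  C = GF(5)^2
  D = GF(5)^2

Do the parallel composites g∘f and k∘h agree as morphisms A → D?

Answer: COMMUTES

Work:
Along f;g (path 1):
  e0=⟨1,0⟩ f→⟨3,3,4⟩ g→⟨0,3⟩
  e1=⟨0,1⟩ f→⟨1,4,0⟩ g→⟨2,3⟩
  result₁ = ⟨0 2; 3 3⟩
Along h;k (path 2):
  e0=⟨1,0⟩ h→⟨1,0⟩ k→⟨0,3⟩
  e1=⟨0,1⟩ h→⟨0,3⟩ k→⟨2,3⟩
  result₂ = ⟨0 2; 3 3⟩
Equal? same morphism ✓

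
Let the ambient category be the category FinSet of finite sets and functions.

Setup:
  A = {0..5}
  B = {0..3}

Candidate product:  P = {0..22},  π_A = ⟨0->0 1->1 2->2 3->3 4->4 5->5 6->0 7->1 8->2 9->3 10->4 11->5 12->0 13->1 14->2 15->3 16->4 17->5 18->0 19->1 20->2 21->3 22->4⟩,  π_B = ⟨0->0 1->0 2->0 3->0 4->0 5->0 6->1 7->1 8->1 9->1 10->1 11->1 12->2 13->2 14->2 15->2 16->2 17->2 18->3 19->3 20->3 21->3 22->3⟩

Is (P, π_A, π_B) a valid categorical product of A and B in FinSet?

Answer: NOT A VALID PRODUCT — |P|=23 ≠ |A|·|B|=24

Trace:
|A|·|B| = 6·4 = 24;  |P| = 23
  → cardinalities differ; no bijection possible.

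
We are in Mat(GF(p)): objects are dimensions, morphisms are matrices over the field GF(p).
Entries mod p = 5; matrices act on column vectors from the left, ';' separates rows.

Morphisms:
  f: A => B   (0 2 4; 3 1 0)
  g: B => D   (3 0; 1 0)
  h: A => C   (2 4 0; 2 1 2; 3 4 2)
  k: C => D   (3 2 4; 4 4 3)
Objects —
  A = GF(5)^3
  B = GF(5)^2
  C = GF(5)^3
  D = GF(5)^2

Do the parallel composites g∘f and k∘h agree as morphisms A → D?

Path 1 = f;g:
  e0=[1,0,0] f=>[0,3] g=>[0,0]
  e1=[0,1,0] f=>[2,1] g=>[1,2]
  e2=[0,0,1] f=>[4,0] g=>[2,4]
  composite₁ = (0 1 2; 0 2 4)
Path 2 = h;k:
  e0=[1,0,0] h=>[2,2,3] k=>[2,0]
  e1=[0,1,0] h=>[4,1,4] k=>[0,2]
  e2=[0,0,1] h=>[0,2,2] k=>[2,4]
  composite₂ = (2 0 2; 0 2 4)
Equal? differ; not commutative

Answer: DOES NOT COMMUTE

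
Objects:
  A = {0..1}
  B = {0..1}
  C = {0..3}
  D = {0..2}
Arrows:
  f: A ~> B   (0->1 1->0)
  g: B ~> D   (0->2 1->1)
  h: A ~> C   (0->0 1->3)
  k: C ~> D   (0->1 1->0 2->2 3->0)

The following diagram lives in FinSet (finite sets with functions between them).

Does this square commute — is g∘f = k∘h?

Answer: DOES NOT COMMUTE

Work:
Path 1 = f;g:
  0 f~>1 g~>1
  1 f~>0 g~>2
  composite₁ = (0->1 1->2)
Path 2 = h;k:
  0 h~>0 k~>1
  1 h~>3 k~>0
  composite₂ = (0->1 1->0)
Equal? NO — does not commute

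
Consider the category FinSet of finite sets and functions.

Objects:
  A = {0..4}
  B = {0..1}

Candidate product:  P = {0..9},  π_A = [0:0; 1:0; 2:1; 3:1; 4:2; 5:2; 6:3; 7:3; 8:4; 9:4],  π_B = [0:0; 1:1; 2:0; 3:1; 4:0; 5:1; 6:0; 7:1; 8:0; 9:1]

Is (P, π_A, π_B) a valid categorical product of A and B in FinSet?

|A|·|B| = 5·2 = 10;  |P| = 10
Check the pairing map k ↦ (π_A(k), π_B(k)):
  0 : (0,0)
  1 : (0,1)
  2 : (1,0)
  3 : (1,1)
  4 : (2,0)
  5 : (2,1)
  6 : (3,0)
  7 : (3,1)
  8 : (4,0)
  9 : (4,1)
distinct pairs in image: 10 / 10 needed
  → bijection onto A×B; projections well-typed.

Answer: VALID PRODUCT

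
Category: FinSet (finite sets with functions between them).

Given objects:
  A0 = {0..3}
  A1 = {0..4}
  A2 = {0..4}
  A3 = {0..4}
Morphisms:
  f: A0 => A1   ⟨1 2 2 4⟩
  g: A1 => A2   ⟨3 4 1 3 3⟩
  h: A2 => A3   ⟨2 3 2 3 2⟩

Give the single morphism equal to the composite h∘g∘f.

  0 f=>1 g=>4 h=>2
  1 f=>2 g=>1 h=>3
  2 f=>2 g=>1 h=>3
  3 f=>4 g=>3 h=>3
composite: ⟨2 3 3 3⟩

Answer: ⟨2 3 3 3⟩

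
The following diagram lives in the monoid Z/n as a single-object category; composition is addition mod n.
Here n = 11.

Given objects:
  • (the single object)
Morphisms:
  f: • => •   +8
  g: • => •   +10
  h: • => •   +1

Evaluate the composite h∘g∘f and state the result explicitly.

Answer: +8

Work:
  0 +8≡8 +10≡7 +1≡8  (mod 11)
⟦path⟧: +8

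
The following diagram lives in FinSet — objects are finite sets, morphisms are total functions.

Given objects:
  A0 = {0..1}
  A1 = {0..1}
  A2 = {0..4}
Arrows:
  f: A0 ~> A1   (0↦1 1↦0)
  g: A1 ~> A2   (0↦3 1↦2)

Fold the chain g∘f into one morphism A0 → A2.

Answer: (0↦2 1↦3)

Trace:
  0 f~>1 g~>2
  1 f~>0 g~>3
result: (0↦2 1↦3)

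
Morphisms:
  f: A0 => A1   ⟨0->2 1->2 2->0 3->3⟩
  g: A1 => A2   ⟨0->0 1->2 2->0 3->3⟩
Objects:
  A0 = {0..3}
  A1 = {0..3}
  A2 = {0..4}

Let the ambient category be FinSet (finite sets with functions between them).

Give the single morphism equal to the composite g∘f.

  0 f=>2 g=>0
  1 f=>2 g=>0
  2 f=>0 g=>0
  3 f=>3 g=>3
⟦path⟧: ⟨0->0 1->0 2->0 3->3⟩

Answer: ⟨0->0 1->0 2->0 3->3⟩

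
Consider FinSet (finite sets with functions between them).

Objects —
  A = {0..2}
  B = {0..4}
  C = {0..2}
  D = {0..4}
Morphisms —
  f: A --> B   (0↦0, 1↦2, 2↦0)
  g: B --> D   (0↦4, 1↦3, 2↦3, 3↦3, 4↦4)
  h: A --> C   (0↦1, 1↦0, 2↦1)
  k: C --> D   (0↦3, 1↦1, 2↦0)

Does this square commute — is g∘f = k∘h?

Along f;g (path 1):
  0 f-->0 g-->4
  1 f-->2 g-->3
  2 f-->0 g-->4
  composite₁ = (0↦4, 1↦3, 2↦4)
Along h;k (path 2):
  0 h-->1 k-->1
  1 h-->0 k-->3
  2 h-->1 k-->1
  composite₂ = (0↦1, 1↦3, 2↦1)
Equal? distinct morphisms ✗

Answer: DOES NOT COMMUTE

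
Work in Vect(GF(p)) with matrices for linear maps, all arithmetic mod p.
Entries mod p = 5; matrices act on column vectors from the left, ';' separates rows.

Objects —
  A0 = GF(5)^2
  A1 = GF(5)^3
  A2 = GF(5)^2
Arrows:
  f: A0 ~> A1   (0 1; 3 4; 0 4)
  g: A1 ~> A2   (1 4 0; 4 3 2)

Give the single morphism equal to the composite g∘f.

  e0=(1,0) f~>(0,3,0) g~>(2,4)
  e1=(0,1) f~>(1,4,4) g~>(2,4)
composite: (2 2; 4 4)

Answer: (2 2; 4 4)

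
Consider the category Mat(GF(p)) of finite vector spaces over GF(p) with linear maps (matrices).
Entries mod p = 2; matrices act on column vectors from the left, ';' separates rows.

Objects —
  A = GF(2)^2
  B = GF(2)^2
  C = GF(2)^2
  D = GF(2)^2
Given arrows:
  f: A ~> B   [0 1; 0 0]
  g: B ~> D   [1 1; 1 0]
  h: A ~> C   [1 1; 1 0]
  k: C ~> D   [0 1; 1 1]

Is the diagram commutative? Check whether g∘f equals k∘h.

Answer: DOES NOT COMMUTE

Trace:
1) trace f;g:
  e0=(1,0) f~>(0,0) g~>(0,0)
  e1=(0,1) f~>(1,0) g~>(1,1)
  composite₁ = [0 1; 0 1]
2) trace h;k:
  e0=(1,0) h~>(1,1) k~>(1,0)
  e1=(0,1) h~>(1,0) k~>(0,1)
  composite₂ = [1 0; 0 1]
Equal? distinct morphisms ✗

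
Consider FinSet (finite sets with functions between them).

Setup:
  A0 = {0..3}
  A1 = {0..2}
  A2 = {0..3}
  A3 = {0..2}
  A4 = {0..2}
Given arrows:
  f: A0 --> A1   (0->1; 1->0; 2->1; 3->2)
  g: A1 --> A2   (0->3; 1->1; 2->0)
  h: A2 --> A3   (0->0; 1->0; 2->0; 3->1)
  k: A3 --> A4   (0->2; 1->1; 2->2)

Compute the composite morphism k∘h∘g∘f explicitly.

Answer: (0->2; 1->1; 2->2; 3->2)

Work:
  0 f-->1 g-->1 h-->0 k-->2
  1 f-->0 g-->3 h-->1 k-->1
  2 f-->1 g-->1 h-->0 k-->2
  3 f-->2 g-->0 h-->0 k-->2
result: (0->2; 1->1; 2->2; 3->2)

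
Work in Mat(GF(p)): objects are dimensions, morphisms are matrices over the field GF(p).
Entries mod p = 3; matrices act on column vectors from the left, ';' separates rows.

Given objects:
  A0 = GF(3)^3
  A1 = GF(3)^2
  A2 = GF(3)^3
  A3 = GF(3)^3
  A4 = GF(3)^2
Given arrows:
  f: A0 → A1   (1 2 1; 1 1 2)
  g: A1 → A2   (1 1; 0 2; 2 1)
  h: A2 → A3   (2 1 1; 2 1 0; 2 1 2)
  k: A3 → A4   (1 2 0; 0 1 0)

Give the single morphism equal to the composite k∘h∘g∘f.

  e0=(1,0,0) f→(1,1) g→(2,2,0) h→(0,0,0) k→(0,0)
  e1=(0,1,0) f→(2,1) g→(0,2,2) h→(1,2,0) k→(2,2)
  e2=(0,0,1) f→(1,2) g→(0,1,1) h→(2,1,0) k→(1,1)
composite: (0 2 1; 0 2 1)

Answer: (0 2 1; 0 2 1)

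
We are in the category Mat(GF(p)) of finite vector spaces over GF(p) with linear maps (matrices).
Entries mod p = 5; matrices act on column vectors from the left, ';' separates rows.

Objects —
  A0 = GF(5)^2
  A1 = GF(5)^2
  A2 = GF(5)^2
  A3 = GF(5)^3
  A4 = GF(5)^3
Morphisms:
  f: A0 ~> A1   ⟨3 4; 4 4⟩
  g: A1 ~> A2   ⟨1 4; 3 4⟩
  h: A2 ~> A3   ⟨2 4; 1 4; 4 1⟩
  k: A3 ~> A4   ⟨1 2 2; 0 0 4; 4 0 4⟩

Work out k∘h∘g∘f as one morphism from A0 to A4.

Answer: ⟨3 2; 4 2; 1 0⟩

Work:
  e0=(1,0) f~>(3,4) g~>(4,0) h~>(3,4,1) k~>(3,4,1)
  e1=(0,1) f~>(4,4) g~>(0,3) h~>(2,2,3) k~>(2,2,0)
result: ⟨3 2; 4 2; 1 0⟩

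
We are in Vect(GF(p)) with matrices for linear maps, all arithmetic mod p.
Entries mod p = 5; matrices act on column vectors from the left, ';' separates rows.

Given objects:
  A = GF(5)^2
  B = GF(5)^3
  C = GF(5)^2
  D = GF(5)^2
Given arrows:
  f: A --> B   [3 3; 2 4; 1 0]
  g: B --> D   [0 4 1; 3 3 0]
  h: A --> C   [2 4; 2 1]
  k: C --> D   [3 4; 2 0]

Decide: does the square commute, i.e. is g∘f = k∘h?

Answer: DOES NOT COMMUTE

Derivation:
Along f;g (path 1):
  e0=⟨1,0⟩ f-->⟨3,2,1⟩ g-->⟨4,0⟩
  e1=⟨0,1⟩ f-->⟨3,4,0⟩ g-->⟨1,1⟩
  ⟦path⟧₁ = [4 1; 0 1]
Along h;k (path 2):
  e0=⟨1,0⟩ h-->⟨2,2⟩ k-->⟨4,4⟩
  e1=⟨0,1⟩ h-->⟨4,1⟩ k-->⟨1,3⟩
  ⟦path⟧₂ = [4 1; 4 3]
Equal? distinct morphisms ✗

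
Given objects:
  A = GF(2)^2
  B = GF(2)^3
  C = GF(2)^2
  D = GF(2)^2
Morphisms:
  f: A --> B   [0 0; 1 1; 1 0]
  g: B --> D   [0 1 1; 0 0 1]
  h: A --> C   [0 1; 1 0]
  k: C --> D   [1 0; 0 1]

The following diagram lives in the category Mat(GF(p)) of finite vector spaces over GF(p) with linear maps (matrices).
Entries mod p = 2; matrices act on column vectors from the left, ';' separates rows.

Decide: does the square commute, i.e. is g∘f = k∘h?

Answer: COMMUTES

Work:
1) trace f;g:
  e0=[1,0] f-->[0,1,1] g-->[0,1]
  e1=[0,1] f-->[0,1,0] g-->[1,0]
  result₁ = [0 1; 1 0]
2) trace h;k:
  e0=[1,0] h-->[0,1] k-->[0,1]
  e1=[0,1] h-->[1,0] k-->[1,0]
  result₂ = [0 1; 1 0]
Equal? same morphism ✓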